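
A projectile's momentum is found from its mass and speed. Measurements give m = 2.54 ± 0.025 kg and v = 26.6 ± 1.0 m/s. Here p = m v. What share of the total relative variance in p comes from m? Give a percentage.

(δp/p)² = (1·δm/m)² + (1·δv/v)²
  m term: (1×0.00984)² = 9.69e-05
  v term: (1×0.0376)² = 0.00141
Total = 0.00151. Share from m = 9.69e-05/0.00151 = 0.0641.

6.41%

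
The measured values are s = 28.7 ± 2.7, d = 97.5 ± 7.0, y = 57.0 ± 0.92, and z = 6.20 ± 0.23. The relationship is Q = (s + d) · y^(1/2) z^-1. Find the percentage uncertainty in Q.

7.05%

Let u = s + d = 126. δu = √(δs² + δd²) = √(7.29 + 49.0) = 7.50, so δu/u = 0.0595.
Q is then a monomial in u, y, z:
δQ/Q = √((δu/u)² + (½·δy/y)² + (-1·δz/z)²) = √(0.00353 + 6.51e-05 + 0.00138) = 0.0705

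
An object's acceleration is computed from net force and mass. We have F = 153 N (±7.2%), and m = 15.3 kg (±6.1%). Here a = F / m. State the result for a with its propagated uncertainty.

10.0 ± 0.944 m/s^2

a is a product of powers, so relative uncertainties combine in quadrature:
  (1·δF/F)² = (1×0.0720)² = 0.00518;  (-1·δm/m)² = (-1×0.0610)² = 0.00372
δa/a = √(0.00891) = 0.0944
a = 10.0 m/s^2, so δa = 0.0944 × 10.0 = 0.944 m/s^2.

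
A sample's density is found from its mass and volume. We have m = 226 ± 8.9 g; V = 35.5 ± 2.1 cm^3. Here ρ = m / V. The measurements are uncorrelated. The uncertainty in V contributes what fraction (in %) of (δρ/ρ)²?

(δρ/ρ)² = (1·δm/m)² + (-1·δV/V)²
  m term: (1×0.0394)² = 0.00155
  V term: (-1×0.0592)² = 0.00350
Total = 0.00505. Share from V = 0.00350/0.00505 = 0.693.

69.3%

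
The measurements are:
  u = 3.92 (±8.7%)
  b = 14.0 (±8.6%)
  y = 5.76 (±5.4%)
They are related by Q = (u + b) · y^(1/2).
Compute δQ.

3.22

Let w = u + b = 17.9. δw = √(δu² + δb²) = √(0.116 + 1.45) = 1.25, so δw/w = 0.0698.
Q is then a monomial in w, y:
δQ/Q = √((δw/w)² + (½·δy/y)²) = √(0.00488 + 0.000729) = 0.0749
Q = 43.0, so δQ = 0.0749 × 43.0 = 3.22.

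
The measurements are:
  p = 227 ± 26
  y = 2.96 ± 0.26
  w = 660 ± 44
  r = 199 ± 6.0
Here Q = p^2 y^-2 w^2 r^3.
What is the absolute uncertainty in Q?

Relative error in a monomial: (δQ/Q)² = Σ (nᵢ · δxᵢ/xᵢ)².
  (2·δp/p)² = (2×0.115)² = 0.0525;  (-2·δy/y)² = (-2×0.0878)² = 0.0309;  (2·δw/w)² = (2×0.0667)² = 0.0178;  (3·δr/r)² = (3×0.0302)² = 0.00818
δQ/Q = √(0.109) = 0.331
Q = 2.02e+16, so δQ = 0.331 × 2.02e+16 = 6.67e+15.

6.67e+15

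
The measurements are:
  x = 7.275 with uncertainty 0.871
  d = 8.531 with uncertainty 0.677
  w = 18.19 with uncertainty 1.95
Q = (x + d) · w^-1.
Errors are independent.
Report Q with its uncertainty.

0.8689 ± 0.111

Let u = x + d = 15.81. δu = √(δx² + δd²) = √(0.759 + 0.458) = 1.10, so δu/u = 0.0698.
Q is then a monomial in u, w:
δQ/Q = √((δu/u)² + (-1·δw/w)²) = √(0.00487 + 0.0115) = 0.128
Q = 0.8689, so δQ = 0.128 × 0.8689 = 0.111.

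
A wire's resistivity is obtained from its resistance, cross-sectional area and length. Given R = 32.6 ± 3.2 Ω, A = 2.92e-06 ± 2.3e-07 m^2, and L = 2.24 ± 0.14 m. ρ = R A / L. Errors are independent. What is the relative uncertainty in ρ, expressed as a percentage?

ρ is a product of powers, so relative uncertainties combine in quadrature:
  (1·δR/R)² = (1×0.0982)² = 0.00964;  (1·δA/A)² = (1×0.0788)² = 0.00620;  (-1·δL/L)² = (-1×0.0625)² = 0.00391
δρ/ρ = √(0.0197) = 0.141

14.1%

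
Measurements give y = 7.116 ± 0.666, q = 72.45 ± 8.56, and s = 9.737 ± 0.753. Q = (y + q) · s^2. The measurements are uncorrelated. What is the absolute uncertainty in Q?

1420

Let u = y + q = 79.57. δu = √(δy² + δq²) = √(0.444 + 73.3) = 8.59, so δu/u = 0.108.
Q is then a monomial in u, s:
δQ/Q = √((δu/u)² + (2·δs/s)²) = √(0.0116 + 0.0239) = 0.189
Q = 7544, so δQ = 0.189 × 7544 = 1420.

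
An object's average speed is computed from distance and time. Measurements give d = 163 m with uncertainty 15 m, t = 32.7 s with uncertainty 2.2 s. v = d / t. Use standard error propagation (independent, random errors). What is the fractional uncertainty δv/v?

0.114

Each factor contributes (exponent × relative error)² to (δv/v)²:
  (1·δd/d)² = (1×0.0920)² = 0.00847;  (-1·δt/t)² = (-1×0.0673)² = 0.00453
δv/v = √(0.0130) = 0.114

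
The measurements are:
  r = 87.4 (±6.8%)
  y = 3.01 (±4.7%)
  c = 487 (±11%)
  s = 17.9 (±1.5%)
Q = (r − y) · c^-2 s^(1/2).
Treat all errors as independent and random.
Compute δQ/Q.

0.231

Let u = r − y = 84.4. δu = √(δr² + δy²) = √(35.3 + 0.0200) = 5.94, so δu/u = 0.0704.
Q is then a monomial in u, c, s:
δQ/Q = √((δu/u)² + (-2·δc/c)² + (½·δs/s)²) = √(0.00496 + 0.0484 + 5.62e-05) = 0.231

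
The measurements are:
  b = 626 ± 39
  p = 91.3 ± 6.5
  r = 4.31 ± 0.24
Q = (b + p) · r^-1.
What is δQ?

13.0

Let u = b + p = 717. δu = √(δb² + δp²) = √(1520 + 42.2) = 39.5, so δu/u = 0.0551.
Q is then a monomial in u, r:
δQ/Q = √((δu/u)² + (-1·δr/r)²) = √(0.00304 + 0.00310) = 0.0784
Q = 166, so δQ = 0.0784 × 166 = 13.0.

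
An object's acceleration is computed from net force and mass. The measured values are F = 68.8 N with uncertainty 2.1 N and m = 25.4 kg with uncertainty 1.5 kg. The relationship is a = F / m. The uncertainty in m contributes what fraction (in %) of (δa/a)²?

78.9%

(δa/a)² = (1·δF/F)² + (-1·δm/m)²
  F term: (1×0.0305)² = 0.000932
  m term: (-1×0.0591)² = 0.00349
Total = 0.00442. Share from m = 0.00349/0.00442 = 0.789.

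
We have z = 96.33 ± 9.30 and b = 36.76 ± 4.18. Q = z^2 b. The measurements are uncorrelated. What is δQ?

76400

Q is a product of powers, so relative uncertainties combine in quadrature:
  (2·δz/z)² = (2×0.0965)² = 0.0373;  (1·δb/b)² = (1×0.114)² = 0.0129
δQ/Q = √(0.0502) = 0.224
Q = 341100, so δQ = 0.224 × 341100 = 76400.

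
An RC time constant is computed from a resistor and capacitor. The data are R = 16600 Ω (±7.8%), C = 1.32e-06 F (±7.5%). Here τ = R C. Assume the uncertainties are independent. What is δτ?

0.00237 s

Products/powers → add relative errors in quadrature, weighted by exponent:
  (1·δR/R)² = (1×0.0780)² = 0.00608;  (1·δC/C)² = (1×0.0750)² = 0.00562
δτ/τ = √(0.0117) = 0.108
τ = 0.0219 s, so δτ = 0.108 × 0.0219 = 0.00237 s.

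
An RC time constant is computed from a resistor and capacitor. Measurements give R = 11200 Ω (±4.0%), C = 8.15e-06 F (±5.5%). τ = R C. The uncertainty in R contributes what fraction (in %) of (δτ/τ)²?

(δτ/τ)² = (1·δR/R)² + (1·δC/C)²
  R term: (1×0.0400)² = 0.00160
  C term: (1×0.0550)² = 0.00302
Total = 0.00462. Share from R = 0.00160/0.00462 = 0.346.

34.6%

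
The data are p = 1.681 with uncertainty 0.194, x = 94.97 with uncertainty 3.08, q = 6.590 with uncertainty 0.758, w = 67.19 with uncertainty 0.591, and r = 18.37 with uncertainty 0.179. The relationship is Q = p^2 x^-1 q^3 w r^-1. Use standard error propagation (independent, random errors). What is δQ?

Since Q is a product/quotient, work with relative uncertainties:
  (2·δp/p)² = (2×0.115)² = 0.0533;  (-1·δx/x)² = (-1×0.0324)² = 0.00105;  (3·δq/q)² = (3×0.115)² = 0.119;  (1·δw/w)² = (1×0.00880)² = 7.74e-05;  (-1·δr/r)² = (-1×0.00974)² = 9.49e-05
δQ/Q = √(0.174) = 0.417
Q = 31.15, so δQ = 0.417 × 31.15 = 13.0.

13.0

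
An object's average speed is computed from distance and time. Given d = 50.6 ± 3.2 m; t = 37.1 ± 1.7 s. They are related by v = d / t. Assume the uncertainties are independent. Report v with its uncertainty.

For a monomial v ∝ d, t^-1, fractional errors add in quadrature:
  (1·δd/d)² = (1×0.0632)² = 0.00400;  (-1·δt/t)² = (-1×0.0458)² = 0.00210
δv/v = √(0.00610) = 0.0781
v = 1.36 m/s, so δv = 0.0781 × 1.36 = 0.107 m/s.

1.36 ± 0.107 m/s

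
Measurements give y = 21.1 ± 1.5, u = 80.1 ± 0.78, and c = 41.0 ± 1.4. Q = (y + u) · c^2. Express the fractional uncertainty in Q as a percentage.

Let w = y + u = 101. δw = √(δy² + δu²) = √(2.25 + 0.608) = 1.69, so δw/w = 0.0167.
Q is then a monomial in w, c:
δQ/Q = √((δw/w)² + (2·δc/c)²) = √(0.000279 + 0.00466) = 0.0703

7.03%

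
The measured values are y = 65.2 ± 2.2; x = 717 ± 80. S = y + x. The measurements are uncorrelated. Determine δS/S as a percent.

Absolute uncertainties add in quadrature for a linear combination:
  (δy)² = 4.84;  (δx)² = 6400
δS = √(6400) = 80.0
S = 782, so δS/S = 80.0/782 = 0.102.

10.2%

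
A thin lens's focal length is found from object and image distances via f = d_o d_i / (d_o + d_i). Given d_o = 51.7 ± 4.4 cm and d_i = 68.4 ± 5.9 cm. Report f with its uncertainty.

∂f/∂d_o = (d_i/(d_o+d_i))² = 0.324;  ∂f/∂d_i = (d_o/(d_o+d_i))² = 0.185
δf = √((∂f/∂d_o · δd_o)² + (∂f/∂d_i · δd_i)²) = √(2.04 + 1.20) = 1.80 cm
f = 29.4 cm.

29.4 ± 1.80 cm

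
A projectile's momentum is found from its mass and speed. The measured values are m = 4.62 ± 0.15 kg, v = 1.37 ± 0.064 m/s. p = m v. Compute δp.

0.360 kg·m/s

Relative error in a monomial: (δp/p)² = Σ (nᵢ · δxᵢ/xᵢ)².
  (1·δm/m)² = (1×0.0325)² = 0.00105;  (1·δv/v)² = (1×0.0467)² = 0.00218
δp/p = √(0.00324) = 0.0569
p = 6.33 kg·m/s, so δp = 0.0569 × 6.33 = 0.360 kg·m/s.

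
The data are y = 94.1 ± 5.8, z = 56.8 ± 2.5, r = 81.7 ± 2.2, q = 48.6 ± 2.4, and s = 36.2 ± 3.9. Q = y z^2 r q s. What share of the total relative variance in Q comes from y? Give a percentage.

14.4%

(δQ/Q)² = (1·δy/y)² + (2·δz/z)² + (1·δr/r)² + (1·δq/q)² + (1·δs/s)²
  y term: (1×0.0616)² = 0.00380
  z term: (2×0.0440)² = 0.00775
  r term: (1×0.0269)² = 0.000725
  q term: (1×0.0494)² = 0.00244
  s term: (1×0.108)² = 0.0116
Total = 0.0263. Share from y = 0.00380/0.0263 = 0.144.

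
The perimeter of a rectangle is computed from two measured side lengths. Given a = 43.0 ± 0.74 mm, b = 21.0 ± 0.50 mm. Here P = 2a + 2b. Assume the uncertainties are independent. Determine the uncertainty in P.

1.79 mm

Absolute uncertainties add in quadrature for a linear combination:
  (2·δa)² = 2.19;  (2·δb)² = 1.00
δP = √(3.19) = 1.79 mm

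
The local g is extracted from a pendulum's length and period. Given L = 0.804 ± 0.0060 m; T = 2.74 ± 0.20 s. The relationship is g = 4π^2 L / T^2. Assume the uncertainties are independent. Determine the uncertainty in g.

0.618 m/s^2

Each factor contributes (exponent × relative error)² to (δg/g)²:
  (1·δL/L)² = (1×0.00746)² = 5.57e-05;  (-2·δT/T)² = (-2×0.0730)² = 0.0213
δg/g = √(0.0214) = 0.146
g = 4.23 m/s^2, so δg = 0.146 × 4.23 = 0.618 m/s^2.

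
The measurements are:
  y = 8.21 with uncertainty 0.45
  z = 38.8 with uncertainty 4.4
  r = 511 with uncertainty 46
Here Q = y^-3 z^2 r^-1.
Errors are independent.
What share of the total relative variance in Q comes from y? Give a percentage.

31.2%

(δQ/Q)² = (-3·δy/y)² + (2·δz/z)² + (-1·δr/r)²
  y term: (-3×0.0548)² = 0.0270
  z term: (2×0.113)² = 0.0514
  r term: (-1×0.0900)² = 0.00810
Total = 0.0866. Share from y = 0.0270/0.0866 = 0.312.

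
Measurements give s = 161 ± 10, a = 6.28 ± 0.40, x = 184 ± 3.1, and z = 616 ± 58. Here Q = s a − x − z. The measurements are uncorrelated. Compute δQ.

107

Let p = s·a = 1010. δp/p = √((1·δs/s)² + (1·δa/a)²) = √(0.00386 + 0.00406) = 0.0890, so δp = 90.0.
Q = p − x − z: δQ = √(δp² + δx² + δz²) = √(8090 + 9.61 + 3360) = 107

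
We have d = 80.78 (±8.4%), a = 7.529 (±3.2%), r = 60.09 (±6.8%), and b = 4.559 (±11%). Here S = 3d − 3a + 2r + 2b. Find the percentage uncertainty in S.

Absolute uncertainties add in quadrature for a linear combination:
  (3·δd)² = 414;  (3·δa)² = 0.522;  (2·δr)² = 66.8;  (2·δb)² = 1.01
δS = √(483) = 22.0
S = 349.1, so δS/S = 22.0/349.1 = 0.0629.

6.29%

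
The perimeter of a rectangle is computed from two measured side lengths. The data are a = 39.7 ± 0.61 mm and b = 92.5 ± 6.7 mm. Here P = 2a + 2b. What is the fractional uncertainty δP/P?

0.0509

Each term contributes (cᵢ δxᵢ)² to (δP)²:
  (2·δa)² = 1.49;  (2·δb)² = 180
δP = √(181) = 13.5 mm
P = 264 mm, so δP/P = 13.5/264 = 0.0509.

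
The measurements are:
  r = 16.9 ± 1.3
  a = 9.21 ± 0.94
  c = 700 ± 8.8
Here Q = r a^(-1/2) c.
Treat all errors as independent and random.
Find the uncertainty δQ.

363

Q is a product of powers, so relative uncertainties combine in quadrature:
  (1·δr/r)² = (1×0.0769)² = 0.00592;  (−½·δa/a)² = (-0.5×0.102)² = 0.00260;  (1·δc/c)² = (1×0.0126)² = 0.000158
δQ/Q = √(0.00868) = 0.0932
Q = 3900, so δQ = 0.0932 × 3900 = 363.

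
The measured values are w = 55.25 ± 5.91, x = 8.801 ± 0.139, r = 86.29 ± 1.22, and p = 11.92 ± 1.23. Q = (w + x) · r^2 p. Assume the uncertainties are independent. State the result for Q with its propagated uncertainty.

(5.685 ± 0.803) × 10^6

Let u = w + x = 64.05. δu = √(δw² + δx²) = √(34.9 + 0.0193) = 5.91, so δu/u = 0.0923.
Q is then a monomial in u, r, p:
δQ/Q = √((δu/u)² + (2·δr/r)² + (1·δp/p)²) = √(0.00852 + 0.000800 + 0.0106) = 0.141
Q = 5.685e+06, so δQ = 0.141 × 5.685e+06 = 8.03e+05.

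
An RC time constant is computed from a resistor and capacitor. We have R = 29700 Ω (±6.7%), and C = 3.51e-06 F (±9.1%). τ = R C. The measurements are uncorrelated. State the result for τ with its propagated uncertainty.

For a monomial τ ∝ R, C, fractional errors add in quadrature:
  (1·δR/R)² = (1×0.0670)² = 0.00449;  (1·δC/C)² = (1×0.0910)² = 0.00828
δτ/τ = √(0.0128) = 0.113
τ = 0.104 s, so δτ = 0.113 × 0.104 = 0.0118 s.

0.104 ± 0.0118 s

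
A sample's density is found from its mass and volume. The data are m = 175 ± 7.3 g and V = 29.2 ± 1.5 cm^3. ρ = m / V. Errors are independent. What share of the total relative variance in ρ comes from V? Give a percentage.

60.3%

(δρ/ρ)² = (1·δm/m)² + (-1·δV/V)²
  m term: (1×0.0417)² = 0.00174
  V term: (-1×0.0514)² = 0.00264
Total = 0.00438. Share from V = 0.00264/0.00438 = 0.603.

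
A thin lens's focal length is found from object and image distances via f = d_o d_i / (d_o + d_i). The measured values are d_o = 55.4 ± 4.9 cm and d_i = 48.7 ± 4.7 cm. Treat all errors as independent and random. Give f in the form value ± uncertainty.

∂f/∂d_o = (d_i/(d_o+d_i))² = 0.219;  ∂f/∂d_i = (d_o/(d_o+d_i))² = 0.283
δf = √((∂f/∂d_o · δd_o)² + (∂f/∂d_i · δd_i)²) = √(1.15 + 1.77) = 1.71 cm
f = 25.9 cm.

25.9 ± 1.71 cm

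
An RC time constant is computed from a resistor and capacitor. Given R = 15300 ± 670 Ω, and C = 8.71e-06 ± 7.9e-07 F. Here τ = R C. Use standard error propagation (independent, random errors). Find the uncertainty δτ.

Products/powers → add relative errors in quadrature, weighted by exponent:
  (1·δR/R)² = (1×0.0438)² = 0.00192;  (1·δC/C)² = (1×0.0907)² = 0.00823
δτ/τ = √(0.0101) = 0.101
τ = 0.133 s, so δτ = 0.101 × 0.133 = 0.0134 s.

0.0134 s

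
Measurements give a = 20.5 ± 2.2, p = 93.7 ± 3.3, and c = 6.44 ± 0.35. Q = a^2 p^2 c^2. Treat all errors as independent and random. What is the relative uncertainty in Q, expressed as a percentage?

25.1%

Relative error in a monomial: (δQ/Q)² = Σ (nᵢ · δxᵢ/xᵢ)².
  (2·δa/a)² = (2×0.107)² = 0.0461;  (2·δp/p)² = (2×0.0352)² = 0.00496;  (2·δc/c)² = (2×0.0543)² = 0.0118
δQ/Q = √(0.0628) = 0.251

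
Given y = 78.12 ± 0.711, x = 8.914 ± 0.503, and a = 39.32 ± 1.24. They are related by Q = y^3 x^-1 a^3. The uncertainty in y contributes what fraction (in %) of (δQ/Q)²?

5.79%

(δQ/Q)² = (3·δy/y)² + (-1·δx/x)² + (3·δa/a)²
  y term: (3×0.00910)² = 0.000746
  x term: (-1×0.0564)² = 0.00318
  a term: (3×0.0315)² = 0.00895
Total = 0.0129. Share from y = 0.000746/0.0129 = 0.0579.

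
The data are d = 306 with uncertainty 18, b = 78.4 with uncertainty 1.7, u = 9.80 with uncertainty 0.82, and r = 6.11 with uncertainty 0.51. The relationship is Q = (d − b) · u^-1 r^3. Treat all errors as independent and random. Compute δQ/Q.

Let w = d − b = 228. δw = √(δd² + δb²) = √(324 + 2.89) = 18.1, so δw/w = 0.0794.
Q is then a monomial in w, u, r:
δQ/Q = √((δw/w)² + (-1·δu/u)² + (3·δr/r)²) = √(0.00631 + 0.00700 + 0.0627) = 0.276

0.276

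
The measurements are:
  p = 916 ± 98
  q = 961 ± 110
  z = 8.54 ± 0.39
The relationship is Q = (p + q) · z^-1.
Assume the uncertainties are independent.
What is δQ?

20.0

Let u = p + q = 1880. δu = √(δp² + δq²) = √(9600 + 12100) = 147, so δu/u = 0.0785.
Q is then a monomial in u, z:
δQ/Q = √((δu/u)² + (-1·δz/z)²) = √(0.00616 + 0.00209) = 0.0908
Q = 220, so δQ = 0.0908 × 220 = 20.0.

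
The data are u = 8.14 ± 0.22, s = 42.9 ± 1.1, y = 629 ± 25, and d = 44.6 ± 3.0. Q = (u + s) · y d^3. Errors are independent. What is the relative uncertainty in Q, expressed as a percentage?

20.7%

Let w = u + s = 51.0. δw = √(δu² + δs²) = √(0.0484 + 1.21) = 1.12, so δw/w = 0.0220.
Q is then a monomial in w, y, d:
δQ/Q = √((δw/w)² + (1·δy/y)² + (3·δd/d)²) = √(0.000483 + 0.00158 + 0.0407) = 0.207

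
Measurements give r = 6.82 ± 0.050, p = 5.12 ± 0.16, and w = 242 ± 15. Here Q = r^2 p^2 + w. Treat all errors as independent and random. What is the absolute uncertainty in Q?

Let h = r^2·p^2 = 1220. δh/h = √((2·δr/r)² + (2·δp/p)²) = √(0.000215 + 0.00391) = 0.0642, so δh = 78.3.
Q = h + w: δQ = √(δh² + δw²) = √(6130 + 225) = 79.7

79.7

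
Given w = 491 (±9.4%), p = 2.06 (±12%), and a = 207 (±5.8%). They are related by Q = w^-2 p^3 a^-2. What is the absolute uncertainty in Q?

3.57e-10

Each factor contributes (exponent × relative error)² to (δQ/Q)²:
  (-2·δw/w)² = (-2×0.0940)² = 0.0353;  (3·δp/p)² = (3×0.120)² = 0.130;  (-2·δa/a)² = (-2×0.0580)² = 0.0135
δQ/Q = √(0.178) = 0.422
Q = 8.46e-10, so δQ = 0.422 × 8.46e-10 = 3.57e-10.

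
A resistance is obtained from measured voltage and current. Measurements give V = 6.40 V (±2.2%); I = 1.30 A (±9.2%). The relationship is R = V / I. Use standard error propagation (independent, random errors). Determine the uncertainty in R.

0.466 Ω

Products/powers → add relative errors in quadrature, weighted by exponent:
  (1·δV/V)² = (1×0.0220)² = 0.000484;  (-1·δI/I)² = (-1×0.0920)² = 0.00846
δR/R = √(0.00895) = 0.0946
R = 4.92 Ω, so δR = 0.0946 × 4.92 = 0.466 Ω.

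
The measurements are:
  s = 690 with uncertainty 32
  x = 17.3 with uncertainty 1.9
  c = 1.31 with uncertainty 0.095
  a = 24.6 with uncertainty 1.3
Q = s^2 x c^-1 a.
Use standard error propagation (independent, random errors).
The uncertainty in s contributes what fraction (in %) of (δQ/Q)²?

(δQ/Q)² = (2·δs/s)² + (1·δx/x)² + (-1·δc/c)² + (1·δa/a)²
  s term: (2×0.0464)² = 0.00860
  x term: (1×0.110)² = 0.0121
  c term: (-1×0.0725)² = 0.00526
  a term: (1×0.0528)² = 0.00279
Total = 0.0287. Share from s = 0.00860/0.0287 = 0.300.

30.0%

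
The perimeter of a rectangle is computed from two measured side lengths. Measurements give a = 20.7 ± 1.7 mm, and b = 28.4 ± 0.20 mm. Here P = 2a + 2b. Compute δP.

3.42 mm

Sums and differences: (δP)² = Σ (cᵢ δxᵢ)².
  (2·δa)² = 11.6;  (2·δb)² = 0.160
δP = √(11.7) = 3.42 mm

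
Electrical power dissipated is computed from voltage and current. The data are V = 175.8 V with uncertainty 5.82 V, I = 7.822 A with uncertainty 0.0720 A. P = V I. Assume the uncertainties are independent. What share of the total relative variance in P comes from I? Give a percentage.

7.18%

(δP/P)² = (1·δV/V)² + (1·δI/I)²
  V term: (1×0.0331)² = 0.00110
  I term: (1×0.00920)² = 8.47e-05
Total = 0.00118. Share from I = 8.47e-05/0.00118 = 0.0718.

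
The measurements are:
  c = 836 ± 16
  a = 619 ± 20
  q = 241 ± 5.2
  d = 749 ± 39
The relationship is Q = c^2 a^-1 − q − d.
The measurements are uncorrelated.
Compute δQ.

68.9

Let p = c^2·a^-1 = 1130. δp/p = √((2·δc/c)² + (-1·δa/a)²) = √(0.00147 + 0.00104) = 0.0501, so δp = 56.6.
Q = p − q − d: δQ = √(δp² + δq² + δd²) = √(3200 + 27.0 + 1520) = 68.9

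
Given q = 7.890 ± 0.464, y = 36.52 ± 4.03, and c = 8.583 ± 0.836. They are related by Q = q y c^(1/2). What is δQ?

113

Since Q is a product/quotient, work with relative uncertainties:
  (1·δq/q)² = (1×0.0588)² = 0.00346;  (1·δy/y)² = (1×0.110)² = 0.0122;  (½·δc/c)² = (0.5×0.0974)² = 0.00237
δQ/Q = √(0.0180) = 0.134
Q = 844.2, so δQ = 0.134 × 844.2 = 113.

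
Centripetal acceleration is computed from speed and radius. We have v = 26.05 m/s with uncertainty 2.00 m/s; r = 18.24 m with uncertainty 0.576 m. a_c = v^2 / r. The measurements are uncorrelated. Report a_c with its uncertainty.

37.20 ± 5.83 m/s^2

Relative error in a monomial: (δa_c/a_c)² = Σ (nᵢ · δxᵢ/xᵢ)².
  (2·δv/v)² = (2×0.0768)² = 0.0236;  (-1·δr/r)² = (-1×0.0316)² = 0.000997
δa_c/a_c = √(0.0246) = 0.157
a_c = 37.20 m/s^2, so δa_c = 0.157 × 37.20 = 5.83 m/s^2.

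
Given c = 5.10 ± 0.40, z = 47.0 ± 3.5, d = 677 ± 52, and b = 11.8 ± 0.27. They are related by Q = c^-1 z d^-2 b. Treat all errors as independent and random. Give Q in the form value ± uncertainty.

(2.37 ± 0.449) × 10^-4

Products/powers → add relative errors in quadrature, weighted by exponent:
  (-1·δc/c)² = (-1×0.0784)² = 0.00615;  (1·δz/z)² = (1×0.0745)² = 0.00555;  (-2·δd/d)² = (-2×0.0768)² = 0.0236;  (1·δb/b)² = (1×0.0229)² = 0.000524
δQ/Q = √(0.0358) = 0.189
Q = 0.000237, so δQ = 0.189 × 0.000237 = 4.49e-05.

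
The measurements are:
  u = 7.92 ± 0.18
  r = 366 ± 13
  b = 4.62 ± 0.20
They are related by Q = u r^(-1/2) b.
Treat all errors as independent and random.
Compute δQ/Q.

Products/powers → add relative errors in quadrature, weighted by exponent:
  (1·δu/u)² = (1×0.0227)² = 0.000517;  (−½·δr/r)² = (-0.5×0.0355)² = 0.000315;  (1·δb/b)² = (1×0.0433)² = 0.00187
δQ/Q = √(0.00271) = 0.0520

0.0520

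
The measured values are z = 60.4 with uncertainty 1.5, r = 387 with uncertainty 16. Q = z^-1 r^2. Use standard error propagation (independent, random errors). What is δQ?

214

Each factor contributes (exponent × relative error)² to (δQ/Q)²:
  (-1·δz/z)² = (-1×0.0248)² = 0.000617;  (2·δr/r)² = (2×0.0413)² = 0.00684
δQ/Q = √(0.00745) = 0.0863
Q = 2480, so δQ = 0.0863 × 2480 = 214.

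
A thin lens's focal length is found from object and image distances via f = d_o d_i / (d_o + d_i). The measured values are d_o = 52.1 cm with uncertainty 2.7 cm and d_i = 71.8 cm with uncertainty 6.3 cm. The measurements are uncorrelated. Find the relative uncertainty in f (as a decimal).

0.0476

∂f/∂d_o = (d_i/(d_o+d_i))² = 0.336;  ∂f/∂d_i = (d_o/(d_o+d_i))² = 0.177
δf = √((∂f/∂d_o · δd_o)² + (∂f/∂d_i · δd_i)²) = √(0.822 + 1.24) = 1.44 cm
f = 30.2 cm, so δf/f = 1.44/30.2 = 0.0476.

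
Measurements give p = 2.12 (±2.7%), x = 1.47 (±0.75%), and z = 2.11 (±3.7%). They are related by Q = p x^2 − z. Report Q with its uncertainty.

2.47 ± 0.162

Let w = p·x^2 = 4.58. δw/w = √((1·δp/p)² + (2·δx/x)²) = √(0.000729 + 0.000225) = 0.0309, so δw = 0.141.
Q = w − z: δQ = √(δw² + δz²) = √(0.0200 + 0.00609) = 0.162
Q = 2.47.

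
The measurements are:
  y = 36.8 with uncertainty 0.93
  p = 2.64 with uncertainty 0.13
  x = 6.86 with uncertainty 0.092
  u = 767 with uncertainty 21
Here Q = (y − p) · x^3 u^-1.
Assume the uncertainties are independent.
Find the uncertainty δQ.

0.804

Let w = y − p = 34.2. δw = √(δy² + δp²) = √(0.865 + 0.0169) = 0.939, so δw/w = 0.0275.
Q is then a monomial in w, x, u:
δQ/Q = √((δw/w)² + (3·δx/x)² + (-1·δu/u)²) = √(0.000756 + 0.00162 + 0.000750) = 0.0559
Q = 14.4, so δQ = 0.0559 × 14.4 = 0.804.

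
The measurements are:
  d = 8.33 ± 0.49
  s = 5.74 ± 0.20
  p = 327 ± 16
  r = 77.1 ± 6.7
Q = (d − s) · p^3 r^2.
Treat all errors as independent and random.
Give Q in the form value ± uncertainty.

Let u = d − s = 2.59. δu = √(δd² + δs²) = √(0.240 + 0.0400) = 0.529, so δu/u = 0.204.
Q is then a monomial in u, p, r:
δQ/Q = √((δu/u)² + (3·δp/p)² + (2·δr/r)²) = √(0.0418 + 0.0215 + 0.0302) = 0.306
Q = 5.38e+11, so δQ = 0.306 × 5.38e+11 = 1.65e+11.

(5.38 ± 1.65) × 10^11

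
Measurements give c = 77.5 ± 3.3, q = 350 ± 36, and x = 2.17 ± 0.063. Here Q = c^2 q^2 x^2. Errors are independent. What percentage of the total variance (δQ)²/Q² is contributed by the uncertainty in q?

79.9%

(δQ/Q)² = (2·δc/c)² + (2·δq/q)² + (2·δx/x)²
  c term: (2×0.0426)² = 0.00725
  q term: (2×0.103)² = 0.0423
  x term: (2×0.0290)² = 0.00337
Total = 0.0529. Share from q = 0.0423/0.0529 = 0.799.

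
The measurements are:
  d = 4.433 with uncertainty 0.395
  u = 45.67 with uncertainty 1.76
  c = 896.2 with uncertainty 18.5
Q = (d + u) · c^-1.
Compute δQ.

0.00232

Let w = d + u = 50.10. δw = √(δd² + δu²) = √(0.156 + 3.10) = 1.80, so δw/w = 0.0360.
Q is then a monomial in w, c:
δQ/Q = √((δw/w)² + (-1·δc/c)²) = √(0.00130 + 0.000426) = 0.0415
Q = 0.05591, so δQ = 0.0415 × 0.05591 = 0.00232.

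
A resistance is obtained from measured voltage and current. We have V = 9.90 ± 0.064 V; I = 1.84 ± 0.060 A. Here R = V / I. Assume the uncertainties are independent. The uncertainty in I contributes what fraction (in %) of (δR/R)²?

(δR/R)² = (1·δV/V)² + (-1·δI/I)²
  V term: (1×0.00646)² = 4.18e-05
  I term: (-1×0.0326)² = 0.00106
Total = 0.00111. Share from I = 0.00106/0.00111 = 0.962.

96.2%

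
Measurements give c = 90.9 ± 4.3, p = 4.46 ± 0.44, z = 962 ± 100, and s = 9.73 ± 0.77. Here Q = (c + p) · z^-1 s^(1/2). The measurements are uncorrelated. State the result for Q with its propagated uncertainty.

Let u = c + p = 95.4. δu = √(δc² + δp²) = √(18.5 + 0.194) = 4.32, so δu/u = 0.0453.
Q is then a monomial in u, z, s:
δQ/Q = √((δu/u)² + (-1·δz/z)² + (½·δs/s)²) = √(0.00205 + 0.0108 + 0.00157) = 0.120
Q = 0.309, so δQ = 0.120 × 0.309 = 0.0371.

0.309 ± 0.0371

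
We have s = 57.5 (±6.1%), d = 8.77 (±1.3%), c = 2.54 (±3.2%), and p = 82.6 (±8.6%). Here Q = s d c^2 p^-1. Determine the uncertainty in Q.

Each factor contributes (exponent × relative error)² to (δQ/Q)²:
  (1·δs/s)² = (1×0.0610)² = 0.00372;  (1·δd/d)² = (1×0.0130)² = 0.000169;  (2·δc/c)² = (2×0.0320)² = 0.00410;  (-1·δp/p)² = (-1×0.0860)² = 0.00740
δQ/Q = √(0.0154) = 0.124
Q = 39.4, so δQ = 0.124 × 39.4 = 4.88.

4.88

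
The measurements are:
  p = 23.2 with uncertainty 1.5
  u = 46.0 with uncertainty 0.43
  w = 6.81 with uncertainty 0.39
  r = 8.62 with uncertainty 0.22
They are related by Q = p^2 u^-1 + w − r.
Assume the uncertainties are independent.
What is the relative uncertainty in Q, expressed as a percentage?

Let h = p^2·u^-1 = 11.7. δh/h = √((2·δp/p)² + (-1·δu/u)²) = √(0.0167 + 8.74e-05) = 0.130, so δh = 1.52.
Q = h + w − r: δQ = √(δh² + δw² + δr²) = √(2.30 + 0.152 + 0.0484) = 1.58
Q = 9.89, so δQ/Q = 1.58/9.89 = 0.160.

16.0%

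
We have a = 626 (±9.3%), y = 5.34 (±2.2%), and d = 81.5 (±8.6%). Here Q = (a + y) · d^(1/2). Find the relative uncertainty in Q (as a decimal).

0.102

Let u = a + y = 631. δu = √(δa² + δy²) = √(3390 + 0.0138) = 58.2, so δu/u = 0.0922.
Q is then a monomial in u, d:
δQ/Q = √((δu/u)² + (½·δd/d)²) = √(0.00850 + 0.00185) = 0.102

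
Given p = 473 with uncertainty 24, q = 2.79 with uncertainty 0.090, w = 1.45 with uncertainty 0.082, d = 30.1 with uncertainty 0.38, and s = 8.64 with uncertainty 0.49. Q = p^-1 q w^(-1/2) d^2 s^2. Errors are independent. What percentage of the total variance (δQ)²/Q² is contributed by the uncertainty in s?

(δQ/Q)² = (-1·δp/p)² + (1·δq/q)² + (−½·δw/w)² + (2·δd/d)² + (2·δs/s)²
  p term: (-1×0.0507)² = 0.00257
  q term: (1×0.0323)² = 0.00104
  w term: (-0.5×0.0566)² = 0.000800
  d term: (2×0.0126)² = 0.000638
  s term: (2×0.0567)² = 0.0129
Total = 0.0179. Share from s = 0.0129/0.0179 = 0.718.

71.8%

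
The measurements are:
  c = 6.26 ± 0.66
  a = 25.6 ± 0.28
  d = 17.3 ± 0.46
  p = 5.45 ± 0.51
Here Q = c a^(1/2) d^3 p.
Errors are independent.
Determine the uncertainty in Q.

1.45e+05

Relative error in a monomial: (δQ/Q)² = Σ (nᵢ · δxᵢ/xᵢ)².
  (1·δc/c)² = (1×0.105)² = 0.0111;  (½·δa/a)² = (0.5×0.0109)² = 2.99e-05;  (3·δd/d)² = (3×0.0266)² = 0.00636;  (1·δp/p)² = (1×0.0936)² = 0.00876
δQ/Q = √(0.0263) = 0.162
Q = 8.94e+05, so δQ = 0.162 × 8.94e+05 = 1.45e+05.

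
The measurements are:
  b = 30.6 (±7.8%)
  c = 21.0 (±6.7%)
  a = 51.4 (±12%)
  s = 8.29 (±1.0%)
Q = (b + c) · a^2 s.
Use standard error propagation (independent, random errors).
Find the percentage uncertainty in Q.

Let u = b + c = 51.6. δu = √(δb² + δc²) = √(5.70 + 1.98) = 2.77, so δu/u = 0.0537.
Q is then a monomial in u, a, s:
δQ/Q = √((δu/u)² + (2·δa/a)² + (1·δs/s)²) = √(0.00288 + 0.0576 + 0.000100) = 0.246

24.6%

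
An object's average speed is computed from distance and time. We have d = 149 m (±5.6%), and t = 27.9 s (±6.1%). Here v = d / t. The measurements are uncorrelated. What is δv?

Relative error in a monomial: (δv/v)² = Σ (nᵢ · δxᵢ/xᵢ)².
  (1·δd/d)² = (1×0.0560)² = 0.00314;  (-1·δt/t)² = (-1×0.0610)² = 0.00372
δv/v = √(0.00686) = 0.0828
v = 5.34 m/s, so δv = 0.0828 × 5.34 = 0.442 m/s.

0.442 m/s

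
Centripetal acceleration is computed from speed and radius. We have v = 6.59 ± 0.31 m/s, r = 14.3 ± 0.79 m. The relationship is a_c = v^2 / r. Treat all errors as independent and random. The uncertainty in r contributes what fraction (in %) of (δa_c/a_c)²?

(δa_c/a_c)² = (2·δv/v)² + (-1·δr/r)²
  v term: (2×0.0470)² = 0.00885
  r term: (-1×0.0552)² = 0.00305
Total = 0.0119. Share from r = 0.00305/0.0119 = 0.256.

25.6%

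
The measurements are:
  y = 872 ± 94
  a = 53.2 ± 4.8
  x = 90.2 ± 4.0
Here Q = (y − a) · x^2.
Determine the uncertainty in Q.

9.67e+05

Let u = y − a = 819. δu = √(δy² + δa²) = √(8840 + 23.0) = 94.1, so δu/u = 0.115.
Q is then a monomial in u, x:
δQ/Q = √((δu/u)² + (2·δx/x)²) = √(0.0132 + 0.00787) = 0.145
Q = 6.66e+06, so δQ = 0.145 × 6.66e+06 = 9.67e+05.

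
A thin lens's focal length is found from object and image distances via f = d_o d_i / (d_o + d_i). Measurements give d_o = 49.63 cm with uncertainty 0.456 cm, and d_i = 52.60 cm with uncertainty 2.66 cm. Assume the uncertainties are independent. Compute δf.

∂f/∂d_o = (d_i/(d_o+d_i))² = 0.265;  ∂f/∂d_i = (d_o/(d_o+d_i))² = 0.236
δf = √((∂f/∂d_o · δd_o)² + (∂f/∂d_i · δd_i)²) = √(0.0146 + 0.393) = 0.638 cm

0.638 cm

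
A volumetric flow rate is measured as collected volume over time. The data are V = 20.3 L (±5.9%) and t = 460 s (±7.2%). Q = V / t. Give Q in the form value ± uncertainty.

Relative error in a monomial: (δQ/Q)² = Σ (nᵢ · δxᵢ/xᵢ)².
  (1·δV/V)² = (1×0.0590)² = 0.00348;  (-1·δt/t)² = (-1×0.0720)² = 0.00518
δQ/Q = √(0.00867) = 0.0931
Q = 0.0441 L/s, so δQ = 0.0931 × 0.0441 = 0.00411 L/s.

0.0441 ± 0.00411 L/s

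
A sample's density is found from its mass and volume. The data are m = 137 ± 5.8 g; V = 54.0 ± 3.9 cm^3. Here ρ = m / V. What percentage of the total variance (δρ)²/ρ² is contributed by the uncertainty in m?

25.6%

(δρ/ρ)² = (1·δm/m)² + (-1·δV/V)²
  m term: (1×0.0423)² = 0.00179
  V term: (-1×0.0722)² = 0.00522
Total = 0.00701. Share from m = 0.00179/0.00701 = 0.256.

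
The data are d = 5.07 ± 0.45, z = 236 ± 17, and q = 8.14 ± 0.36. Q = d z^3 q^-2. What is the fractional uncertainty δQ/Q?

0.250

Each factor contributes (exponent × relative error)² to (δQ/Q)²:
  (1·δd/d)² = (1×0.0888)² = 0.00788;  (3·δz/z)² = (3×0.0720)² = 0.0467;  (-2·δq/q)² = (-2×0.0442)² = 0.00782
δQ/Q = √(0.0624) = 0.250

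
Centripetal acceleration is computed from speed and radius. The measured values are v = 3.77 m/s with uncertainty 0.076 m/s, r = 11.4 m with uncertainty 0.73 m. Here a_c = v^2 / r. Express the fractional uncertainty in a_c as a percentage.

Products/powers → add relative errors in quadrature, weighted by exponent:
  (2·δv/v)² = (2×0.0202)² = 0.00163;  (-1·δr/r)² = (-1×0.0640)² = 0.00410
δa_c/a_c = √(0.00573) = 0.0757

7.57%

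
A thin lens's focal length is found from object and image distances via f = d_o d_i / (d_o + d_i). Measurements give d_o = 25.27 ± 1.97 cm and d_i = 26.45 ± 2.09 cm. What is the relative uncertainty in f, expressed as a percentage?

∂f/∂d_o = (d_i/(d_o+d_i))² = 0.262;  ∂f/∂d_i = (d_o/(d_o+d_i))² = 0.239
δf = √((∂f/∂d_o · δd_o)² + (∂f/∂d_i · δd_i)²) = √(0.265 + 0.249) = 0.717 cm
f = 12.92 cm, so δf/f = 0.717/12.92 = 0.0555.

5.55%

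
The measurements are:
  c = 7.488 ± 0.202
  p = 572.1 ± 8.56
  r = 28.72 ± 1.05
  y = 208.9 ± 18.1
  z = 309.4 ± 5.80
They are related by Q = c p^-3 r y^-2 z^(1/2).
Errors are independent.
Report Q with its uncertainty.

Each factor contributes (exponent × relative error)² to (δQ/Q)²:
  (1·δc/c)² = (1×0.0270)² = 0.000728;  (-3·δp/p)² = (-3×0.0150)² = 0.00201;  (1·δr/r)² = (1×0.0366)² = 0.00134;  (-2·δy/y)² = (-2×0.0866)² = 0.0300;  (½·δz/z)² = (0.5×0.0187)² = 8.79e-05
δQ/Q = √(0.0342) = 0.185
Q = 4.629e-10, so δQ = 0.185 × 4.629e-10 = 8.56e-11.

(4.629 ± 0.856) × 10^-10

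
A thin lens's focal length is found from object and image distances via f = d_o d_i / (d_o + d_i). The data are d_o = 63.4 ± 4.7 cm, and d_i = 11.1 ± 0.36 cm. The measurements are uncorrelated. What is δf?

0.281 cm

∂f/∂d_o = (d_i/(d_o+d_i))² = 0.0222;  ∂f/∂d_i = (d_o/(d_o+d_i))² = 0.724
δf = √((∂f/∂d_o · δd_o)² + (∂f/∂d_i · δd_i)²) = √(0.0109 + 0.0680) = 0.281 cm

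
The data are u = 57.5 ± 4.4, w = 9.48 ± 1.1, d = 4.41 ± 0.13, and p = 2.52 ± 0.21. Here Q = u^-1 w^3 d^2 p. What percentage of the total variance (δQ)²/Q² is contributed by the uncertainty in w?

88.2%

(δQ/Q)² = (-1·δu/u)² + (3·δw/w)² + (2·δd/d)² + (1·δp/p)²
  u term: (-1×0.0765)² = 0.00586
  w term: (3×0.116)² = 0.121
  d term: (2×0.0295)² = 0.00348
  p term: (1×0.0833)² = 0.00694
Total = 0.137. Share from w = 0.121/0.137 = 0.882.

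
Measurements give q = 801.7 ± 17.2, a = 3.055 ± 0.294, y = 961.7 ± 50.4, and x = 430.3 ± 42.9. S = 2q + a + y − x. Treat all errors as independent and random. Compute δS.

74.6

For a sum/difference, combine absolute errors in quadrature:
  (2·δq)² = 1180;  (δa)² = 0.0864;  (δy)² = 2540;  (δx)² = 1840
δS = √(5560) = 74.6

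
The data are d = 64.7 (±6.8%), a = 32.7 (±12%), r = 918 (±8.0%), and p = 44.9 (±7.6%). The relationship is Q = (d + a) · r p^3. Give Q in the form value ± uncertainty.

Let u = d + a = 97.4. δu = √(δd² + δa²) = √(19.4 + 15.4) = 5.90, so δu/u = 0.0605.
Q is then a monomial in u, r, p:
δQ/Q = √((δu/u)² + (1·δr/r)² + (3·δp/p)²) = √(0.00366 + 0.00640 + 0.0520) = 0.249
Q = 8.09e+09, so δQ = 0.249 × 8.09e+09 = 2.02e+09.

(8.09 ± 2.02) × 10^9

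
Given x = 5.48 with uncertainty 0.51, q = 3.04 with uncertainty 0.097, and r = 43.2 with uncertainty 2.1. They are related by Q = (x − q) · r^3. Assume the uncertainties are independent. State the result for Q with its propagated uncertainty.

(1.97 ± 0.507) × 10^5

Let u = x − q = 2.44. δu = √(δx² + δq²) = √(0.260 + 0.00941) = 0.519, so δu/u = 0.213.
Q is then a monomial in u, r:
δQ/Q = √((δu/u)² + (3·δr/r)²) = √(0.0453 + 0.0213) = 0.258
Q = 1.97e+05, so δQ = 0.258 × 1.97e+05 = 50700.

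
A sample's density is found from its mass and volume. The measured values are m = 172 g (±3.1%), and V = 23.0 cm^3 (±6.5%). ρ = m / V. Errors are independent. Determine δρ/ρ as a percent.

7.20%

Each factor contributes (exponent × relative error)² to (δρ/ρ)²:
  (1·δm/m)² = (1×0.0310)² = 0.000961;  (-1·δV/V)² = (-1×0.0650)² = 0.00423
δρ/ρ = √(0.00519) = 0.0720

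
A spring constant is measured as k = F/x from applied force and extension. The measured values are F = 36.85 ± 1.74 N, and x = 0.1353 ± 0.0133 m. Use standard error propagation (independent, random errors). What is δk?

29.7 N/m

k is a product of powers, so relative uncertainties combine in quadrature:
  (1·δF/F)² = (1×0.0472)² = 0.00223;  (-1·δx/x)² = (-1×0.0983)² = 0.00966
δk/k = √(0.0119) = 0.109
k = 272.4 N/m, so δk = 0.109 × 272.4 = 29.7 N/m.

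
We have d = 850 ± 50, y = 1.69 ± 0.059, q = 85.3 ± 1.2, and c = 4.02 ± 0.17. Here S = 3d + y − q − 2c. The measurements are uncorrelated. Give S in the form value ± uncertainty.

S is a linear combination, so absolute uncertainties add in quadrature:
  (3·δd)² = 22500;  (δy)² = 0.00348;  (δq)² = 1.44;  (2·δc)² = 0.116
δS = √(22500) = 150
S = 2460.

2460 ± 150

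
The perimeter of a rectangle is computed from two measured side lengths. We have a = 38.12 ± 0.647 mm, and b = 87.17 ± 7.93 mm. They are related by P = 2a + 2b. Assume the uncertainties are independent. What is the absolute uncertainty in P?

P is a linear combination, so absolute uncertainties add in quadrature:
  (2·δa)² = 1.67;  (2·δb)² = 252
δP = √(253) = 15.9 mm

15.9 mm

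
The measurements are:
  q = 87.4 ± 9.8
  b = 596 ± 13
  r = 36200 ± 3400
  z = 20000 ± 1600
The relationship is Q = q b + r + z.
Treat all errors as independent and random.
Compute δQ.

7040

Let p = q·b = 52100. δp/p = √((1·δq/q)² + (1·δb/b)²) = √(0.0126 + 0.000476) = 0.114, so δp = 5950.
Q = p + r + z: δQ = √(δp² + δr² + δz²) = √(3.54e+07 + 1.16e+07 + 2.56e+06) = 7040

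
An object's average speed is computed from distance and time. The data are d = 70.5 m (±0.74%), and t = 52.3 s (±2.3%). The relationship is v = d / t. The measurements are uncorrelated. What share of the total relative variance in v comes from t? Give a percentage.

90.6%

(δv/v)² = (1·δd/d)² + (-1·δt/t)²
  d term: (1×0.00740)² = 5.48e-05
  t term: (-1×0.0230)² = 0.000529
Total = 0.000584. Share from t = 0.000529/0.000584 = 0.906.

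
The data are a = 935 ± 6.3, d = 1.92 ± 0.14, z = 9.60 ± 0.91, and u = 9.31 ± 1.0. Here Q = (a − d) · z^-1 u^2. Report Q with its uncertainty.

8420 ± 1980

Let w = a − d = 933. δw = √(δa² + δd²) = √(39.7 + 0.0196) = 6.30, so δw/w = 0.00675.
Q is then a monomial in w, z, u:
δQ/Q = √((δw/w)² + (-1·δz/z)² + (2·δu/u)²) = √(4.56e-05 + 0.00899 + 0.0461) = 0.235
Q = 8420, so δQ = 0.235 × 8420 = 1980.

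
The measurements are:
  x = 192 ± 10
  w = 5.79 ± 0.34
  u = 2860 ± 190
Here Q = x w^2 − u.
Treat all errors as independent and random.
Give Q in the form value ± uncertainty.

Let p = x·w^2 = 6440. δp/p = √((1·δx/x)² + (2·δw/w)²) = √(0.00271 + 0.0138) = 0.128, so δp = 827.
Q = p − u: δQ = √(δp² + δu²) = √(6.84e+05 + 36100) = 848
Q = 3580.

3580 ± 848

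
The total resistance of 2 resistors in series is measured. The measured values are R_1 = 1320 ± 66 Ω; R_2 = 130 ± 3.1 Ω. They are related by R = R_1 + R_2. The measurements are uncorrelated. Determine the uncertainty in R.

66.1 Ω

Sums and differences: (δR)² = Σ (cᵢ δxᵢ)².
  (δR_1)² = 4360;  (δR_2)² = 9.61
δR = √(4370) = 66.1 Ω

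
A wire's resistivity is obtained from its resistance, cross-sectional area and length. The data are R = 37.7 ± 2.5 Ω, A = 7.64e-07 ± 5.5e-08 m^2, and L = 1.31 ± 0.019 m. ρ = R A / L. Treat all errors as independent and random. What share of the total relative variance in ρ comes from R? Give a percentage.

(δρ/ρ)² = (1·δR/R)² + (1·δA/A)² + (-1·δL/L)²
  R term: (1×0.0663)² = 0.00440
  A term: (1×0.0720)² = 0.00518
  L term: (-1×0.0145)² = 0.000210
Total = 0.00979. Share from R = 0.00440/0.00979 = 0.449.

44.9%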